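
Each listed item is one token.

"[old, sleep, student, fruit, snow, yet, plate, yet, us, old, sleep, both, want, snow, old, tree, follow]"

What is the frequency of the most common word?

Frequencies: old:3, sleep:2, snow:2, yet:2, student:1, fruit:1, plate:1, us:1, both:1, want:1, tree:1, follow:1
Most common: 'old' with frequency 3.

3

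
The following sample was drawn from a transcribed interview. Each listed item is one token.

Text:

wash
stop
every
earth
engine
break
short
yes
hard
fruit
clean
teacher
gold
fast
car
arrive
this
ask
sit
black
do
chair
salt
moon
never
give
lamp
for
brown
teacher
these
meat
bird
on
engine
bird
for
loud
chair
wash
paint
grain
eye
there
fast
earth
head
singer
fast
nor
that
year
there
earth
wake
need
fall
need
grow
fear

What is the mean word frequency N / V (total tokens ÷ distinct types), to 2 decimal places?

N = 60 tokens, V = 48 types.
Mean frequency = N / V = 60 / 48 = 1.25

1.25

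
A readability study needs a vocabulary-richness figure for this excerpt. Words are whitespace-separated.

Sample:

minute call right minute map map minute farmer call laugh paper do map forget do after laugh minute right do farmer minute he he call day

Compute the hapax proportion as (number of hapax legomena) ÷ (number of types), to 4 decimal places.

0.3333

Frequencies: minute:5, call:3, map:3, do:3, right:2, farmer:2, laugh:2, he:2, paper:1, forget:1, after:1, day:1
Hapax count = 4; type count = 12.
Ratio = 4 / 12 = 0.3333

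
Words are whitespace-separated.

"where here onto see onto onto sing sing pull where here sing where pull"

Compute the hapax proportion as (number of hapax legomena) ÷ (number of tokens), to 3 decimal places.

0.071

Frequencies: where:3, onto:3, sing:3, here:2, pull:2, see:1
Hapax count = 1; token count = 14.
Ratio = 1 / 14 = 0.071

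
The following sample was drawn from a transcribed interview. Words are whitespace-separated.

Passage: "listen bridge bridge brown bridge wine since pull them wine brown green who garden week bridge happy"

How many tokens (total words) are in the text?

Tokens: listen, bridge, bridge, brown, bridge, wine, since, pull, them, wine, brown, green, who, garden, week, bridge, happy
N = 17

17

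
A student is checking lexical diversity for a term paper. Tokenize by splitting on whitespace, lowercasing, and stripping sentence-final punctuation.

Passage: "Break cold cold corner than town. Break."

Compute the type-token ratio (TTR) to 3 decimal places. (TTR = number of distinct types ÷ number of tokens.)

N = 7 tokens, V = 5 types.
TTR = V / N = 5 / 7 = 0.714

0.714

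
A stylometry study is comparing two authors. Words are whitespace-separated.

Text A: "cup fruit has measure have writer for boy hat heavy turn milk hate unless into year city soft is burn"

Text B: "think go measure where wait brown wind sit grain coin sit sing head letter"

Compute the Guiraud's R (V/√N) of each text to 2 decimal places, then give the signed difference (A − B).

A: V=20, N=20, R=4.47
B: V=13, N=14, R=3.47
Difference = 4.47 − 3.47 = 1.00

1.00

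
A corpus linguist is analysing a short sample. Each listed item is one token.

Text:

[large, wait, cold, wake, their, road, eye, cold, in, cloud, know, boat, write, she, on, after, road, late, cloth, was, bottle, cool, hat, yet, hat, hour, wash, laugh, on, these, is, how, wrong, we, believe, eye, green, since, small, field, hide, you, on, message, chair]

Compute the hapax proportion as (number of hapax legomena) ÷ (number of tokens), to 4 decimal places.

Frequencies: on:3, cold:2, road:2, eye:2, hat:2, large:1, wait:1, wake:1, their:1, in:1, cloud:1, know:1, boat:1, write:1, she:1, after:1, late:1, cloth:1, was:1, bottle:1, … (19 more, each freq 1)
Hapax count = 34; token count = 45.
Ratio = 34 / 45 = 0.7556

0.7556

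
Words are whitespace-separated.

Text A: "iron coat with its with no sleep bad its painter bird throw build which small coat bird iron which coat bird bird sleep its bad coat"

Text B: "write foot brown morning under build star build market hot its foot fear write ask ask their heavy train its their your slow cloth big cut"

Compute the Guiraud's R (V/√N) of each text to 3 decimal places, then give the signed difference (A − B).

-1.372

A: V=13, N=26, R=2.550
B: V=20, N=26, R=3.922
Difference = 2.550 − 3.922 = -1.372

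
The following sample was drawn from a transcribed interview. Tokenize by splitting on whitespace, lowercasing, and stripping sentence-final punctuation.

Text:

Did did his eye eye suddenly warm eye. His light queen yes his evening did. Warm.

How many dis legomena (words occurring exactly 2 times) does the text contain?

Frequencies: did:3, his:3, eye:3, warm:2, suddenly:1, light:1, queen:1, yes:1, evening:1
Words with frequency 2: warm

1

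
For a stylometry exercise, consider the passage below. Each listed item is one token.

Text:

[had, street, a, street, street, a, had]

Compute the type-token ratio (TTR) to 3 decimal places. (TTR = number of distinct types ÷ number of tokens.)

N = 7 tokens, V = 3 types.
TTR = V / N = 3 / 7 = 0.429

0.429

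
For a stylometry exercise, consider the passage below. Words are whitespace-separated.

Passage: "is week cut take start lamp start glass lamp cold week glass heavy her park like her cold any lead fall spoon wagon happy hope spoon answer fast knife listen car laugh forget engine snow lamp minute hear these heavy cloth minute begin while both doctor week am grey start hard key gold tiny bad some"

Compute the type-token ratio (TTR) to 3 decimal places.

N = 56 tokens, V = 44 types.
TTR = V / N = 44 / 56 = 0.786

0.786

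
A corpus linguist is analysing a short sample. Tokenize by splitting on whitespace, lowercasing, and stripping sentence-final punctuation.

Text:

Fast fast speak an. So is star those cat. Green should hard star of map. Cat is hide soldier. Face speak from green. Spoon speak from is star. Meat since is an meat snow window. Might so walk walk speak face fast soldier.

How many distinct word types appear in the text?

Distinct types: {an, cat, face, fast, from, green, hard, hide, is, map, meat, might, of, should, since, snow, so, soldier, speak, spoon, star, those, walk, window}
V = 24

24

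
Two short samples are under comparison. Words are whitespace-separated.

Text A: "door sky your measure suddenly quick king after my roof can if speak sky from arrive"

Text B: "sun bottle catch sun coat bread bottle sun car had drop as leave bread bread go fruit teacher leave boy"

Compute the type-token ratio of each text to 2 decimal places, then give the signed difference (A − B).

TTR(A) = 15/16 = 0.94
TTR(B) = 14/20 = 0.70
Difference = 0.94 − 0.70 = 0.24

0.24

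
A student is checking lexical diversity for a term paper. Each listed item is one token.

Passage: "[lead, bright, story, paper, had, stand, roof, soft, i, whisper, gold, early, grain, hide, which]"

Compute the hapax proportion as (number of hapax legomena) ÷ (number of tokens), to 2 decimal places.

Frequencies: lead:1, bright:1, story:1, paper:1, had:1, stand:1, roof:1, soft:1, i:1, whisper:1, gold:1, early:1, grain:1, hide:1, which:1
Hapax count = 15; token count = 15.
Ratio = 15 / 15 = 1.00

1.00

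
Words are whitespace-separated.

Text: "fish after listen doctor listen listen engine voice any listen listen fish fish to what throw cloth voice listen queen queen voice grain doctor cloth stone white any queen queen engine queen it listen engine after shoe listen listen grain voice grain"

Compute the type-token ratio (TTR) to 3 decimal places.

0.405

N = 42 tokens, V = 17 types.
TTR = V / N = 17 / 42 = 0.405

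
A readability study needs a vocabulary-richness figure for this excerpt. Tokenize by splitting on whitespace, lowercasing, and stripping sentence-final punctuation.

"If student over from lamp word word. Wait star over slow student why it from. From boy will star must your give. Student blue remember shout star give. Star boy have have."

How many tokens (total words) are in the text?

Tokens: if, student, over, from, lamp, word, word, wait, star, over, slow, student, why, it, from, from, boy, will, star, must, your, give, student, blue, remember, shout, star, give, star, boy, have, have
N = 32

32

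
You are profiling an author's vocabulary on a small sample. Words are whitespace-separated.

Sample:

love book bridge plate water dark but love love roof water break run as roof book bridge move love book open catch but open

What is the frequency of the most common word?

Frequencies: love:4, book:3, bridge:2, water:2, but:2, roof:2, open:2, plate:1, dark:1, break:1, run:1, as:1, move:1, catch:1
Most common: 'love' with frequency 4.

4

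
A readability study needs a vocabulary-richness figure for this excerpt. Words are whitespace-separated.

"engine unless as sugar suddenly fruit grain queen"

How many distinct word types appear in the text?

8

Distinct types: {as, engine, fruit, grain, queen, suddenly, sugar, unless}
V = 8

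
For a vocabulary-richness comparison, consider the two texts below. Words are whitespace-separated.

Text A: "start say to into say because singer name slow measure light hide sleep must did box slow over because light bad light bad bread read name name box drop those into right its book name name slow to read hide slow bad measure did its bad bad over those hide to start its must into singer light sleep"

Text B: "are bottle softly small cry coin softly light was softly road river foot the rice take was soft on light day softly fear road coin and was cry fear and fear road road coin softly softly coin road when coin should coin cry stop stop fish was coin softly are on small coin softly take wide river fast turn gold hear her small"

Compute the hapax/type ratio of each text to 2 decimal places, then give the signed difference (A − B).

-0.35

A: hapax=4, V=24, ratio=0.17
B: hapax=15, V=29, ratio=0.52
Difference = 0.17 − 0.52 = -0.35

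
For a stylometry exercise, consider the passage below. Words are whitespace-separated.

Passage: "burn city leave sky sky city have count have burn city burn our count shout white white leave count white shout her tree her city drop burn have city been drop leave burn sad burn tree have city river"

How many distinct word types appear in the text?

Distinct types: {been, burn, city, count, drop, have, her, leave, our, river, sad, shout, sky, tree, white}
V = 15

15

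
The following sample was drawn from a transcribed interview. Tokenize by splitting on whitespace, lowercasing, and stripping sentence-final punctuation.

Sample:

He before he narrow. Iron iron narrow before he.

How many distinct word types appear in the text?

Distinct types: {before, he, iron, narrow}
V = 4

4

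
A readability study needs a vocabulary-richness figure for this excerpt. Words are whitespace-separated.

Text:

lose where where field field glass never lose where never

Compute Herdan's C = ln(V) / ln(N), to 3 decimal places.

N = 10, V = 5.
ln(V) = 1.609438, ln(N) = 2.302585
C = 1.609438 / 2.302585 = 0.699

0.699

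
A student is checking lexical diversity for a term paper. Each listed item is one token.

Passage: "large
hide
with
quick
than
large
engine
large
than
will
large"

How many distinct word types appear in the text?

Distinct types: {engine, hide, large, quick, than, will, with}
V = 7

7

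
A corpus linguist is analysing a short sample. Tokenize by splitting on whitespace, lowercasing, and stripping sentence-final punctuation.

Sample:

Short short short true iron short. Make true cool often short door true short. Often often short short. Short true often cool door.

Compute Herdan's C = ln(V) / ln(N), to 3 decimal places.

N = 23, V = 7.
ln(V) = 1.945910, ln(N) = 3.135494
C = 1.945910 / 3.135494 = 0.621

0.621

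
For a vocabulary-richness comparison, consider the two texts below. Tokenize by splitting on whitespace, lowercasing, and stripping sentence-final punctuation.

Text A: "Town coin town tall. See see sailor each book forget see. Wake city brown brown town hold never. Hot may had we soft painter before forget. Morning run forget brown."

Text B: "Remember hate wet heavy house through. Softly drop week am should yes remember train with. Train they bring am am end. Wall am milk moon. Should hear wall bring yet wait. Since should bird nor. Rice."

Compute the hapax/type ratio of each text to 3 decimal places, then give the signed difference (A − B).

A: hapax=18, V=22, ratio=0.818
B: hapax=21, V=27, ratio=0.778
Difference = 0.818 − 0.778 = 0.040

0.040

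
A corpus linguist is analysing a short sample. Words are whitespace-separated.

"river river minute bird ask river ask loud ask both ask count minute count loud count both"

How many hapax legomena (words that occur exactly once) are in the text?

1

Frequencies: ask:4, river:3, count:3, minute:2, loud:2, both:2, bird:1
Hapax (freq=1): bird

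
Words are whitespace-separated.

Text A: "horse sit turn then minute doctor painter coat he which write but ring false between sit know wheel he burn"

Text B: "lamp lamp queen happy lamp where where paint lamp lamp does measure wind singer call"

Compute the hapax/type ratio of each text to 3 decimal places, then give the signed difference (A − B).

0.089

A: hapax=16, V=18, ratio=0.889
B: hapax=8, V=10, ratio=0.800
Difference = 0.889 − 0.800 = 0.089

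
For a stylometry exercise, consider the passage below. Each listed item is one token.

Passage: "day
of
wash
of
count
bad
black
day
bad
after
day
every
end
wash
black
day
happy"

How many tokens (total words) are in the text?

Tokens: day, of, wash, of, count, bad, black, day, bad, after, day, every, end, wash, black, day, happy
N = 17

17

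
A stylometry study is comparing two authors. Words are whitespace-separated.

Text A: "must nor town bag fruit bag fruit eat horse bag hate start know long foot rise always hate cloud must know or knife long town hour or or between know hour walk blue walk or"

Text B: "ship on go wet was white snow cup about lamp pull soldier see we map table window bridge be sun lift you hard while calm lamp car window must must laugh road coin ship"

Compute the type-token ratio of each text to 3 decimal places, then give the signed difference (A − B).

-0.282

TTR(A) = 21/35 = 0.600
TTR(B) = 30/34 = 0.882
Difference = 0.600 − 0.882 = -0.282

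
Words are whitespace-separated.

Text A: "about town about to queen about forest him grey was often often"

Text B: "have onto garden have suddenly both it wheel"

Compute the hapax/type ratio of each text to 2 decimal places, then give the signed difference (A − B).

-0.08

A: hapax=7, V=9, ratio=0.78
B: hapax=6, V=7, ratio=0.86
Difference = 0.78 − 0.86 = -0.08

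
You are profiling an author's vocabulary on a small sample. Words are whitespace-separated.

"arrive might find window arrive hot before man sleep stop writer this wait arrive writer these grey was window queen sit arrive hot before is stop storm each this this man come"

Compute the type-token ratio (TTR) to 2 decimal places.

N = 32 tokens, V = 21 types.
TTR = V / N = 21 / 32 = 0.66

0.66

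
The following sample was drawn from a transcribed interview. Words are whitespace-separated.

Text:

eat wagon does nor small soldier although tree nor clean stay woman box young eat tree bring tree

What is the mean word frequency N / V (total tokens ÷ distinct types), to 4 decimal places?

1.2857

N = 18 tokens, V = 14 types.
Mean frequency = N / V = 18 / 14 = 1.2857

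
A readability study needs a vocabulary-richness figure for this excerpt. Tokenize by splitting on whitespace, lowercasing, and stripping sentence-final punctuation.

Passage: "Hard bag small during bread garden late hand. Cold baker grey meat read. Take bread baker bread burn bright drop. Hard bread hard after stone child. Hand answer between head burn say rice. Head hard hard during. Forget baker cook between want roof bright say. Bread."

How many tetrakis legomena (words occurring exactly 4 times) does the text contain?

0

Frequencies: hard:5, bread:5, baker:3, during:2, hand:2, burn:2, bright:2, between:2, head:2, say:2, bag:1, small:1, garden:1, late:1, cold:1, grey:1, meat:1, read:1, take:1, drop:1, … (9 more, each freq 1)
Words with frequency 4: (none)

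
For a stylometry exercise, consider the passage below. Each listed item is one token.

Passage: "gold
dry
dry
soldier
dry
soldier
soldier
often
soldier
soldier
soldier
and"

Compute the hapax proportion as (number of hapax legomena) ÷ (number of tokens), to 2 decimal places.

Frequencies: soldier:6, dry:3, gold:1, often:1, and:1
Hapax count = 3; token count = 12.
Ratio = 3 / 12 = 0.25

0.25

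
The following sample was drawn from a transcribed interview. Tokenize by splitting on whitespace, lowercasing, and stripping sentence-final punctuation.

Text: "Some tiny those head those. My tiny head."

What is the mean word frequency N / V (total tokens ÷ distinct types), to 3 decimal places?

N = 8 tokens, V = 5 types.
Mean frequency = N / V = 8 / 5 = 1.600

1.600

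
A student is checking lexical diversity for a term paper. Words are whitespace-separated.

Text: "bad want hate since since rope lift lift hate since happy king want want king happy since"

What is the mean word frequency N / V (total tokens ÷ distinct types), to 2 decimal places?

2.13

N = 17 tokens, V = 8 types.
Mean frequency = N / V = 17 / 8 = 2.13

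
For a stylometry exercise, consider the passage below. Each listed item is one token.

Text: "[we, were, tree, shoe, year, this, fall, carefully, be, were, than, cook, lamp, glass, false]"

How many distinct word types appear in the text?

Distinct types: {be, carefully, cook, fall, false, glass, lamp, shoe, than, this, tree, we, were, year}
V = 14

14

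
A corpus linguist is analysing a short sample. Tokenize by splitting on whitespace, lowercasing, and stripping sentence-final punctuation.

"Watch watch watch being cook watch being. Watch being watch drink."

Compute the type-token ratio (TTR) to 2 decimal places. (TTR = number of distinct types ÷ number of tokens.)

0.36

N = 11 tokens, V = 4 types.
TTR = V / N = 4 / 11 = 0.36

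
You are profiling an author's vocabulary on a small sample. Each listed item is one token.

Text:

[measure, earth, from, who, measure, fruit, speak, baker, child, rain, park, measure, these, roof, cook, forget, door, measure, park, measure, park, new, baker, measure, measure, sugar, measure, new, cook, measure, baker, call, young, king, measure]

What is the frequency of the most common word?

10

Frequencies: measure:10, baker:3, park:3, cook:2, new:2, earth:1, from:1, who:1, fruit:1, speak:1, child:1, rain:1, these:1, roof:1, forget:1, door:1, sugar:1, call:1, young:1, king:1
Most common: 'measure' with frequency 10.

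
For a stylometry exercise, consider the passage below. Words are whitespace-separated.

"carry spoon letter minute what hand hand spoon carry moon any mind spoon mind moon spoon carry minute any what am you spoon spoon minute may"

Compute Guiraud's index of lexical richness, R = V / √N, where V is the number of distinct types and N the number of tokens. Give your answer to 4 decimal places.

2.3534

N = 26, V = 12.
√N = 5.099020
R = 12 / 5.099020 = 2.3534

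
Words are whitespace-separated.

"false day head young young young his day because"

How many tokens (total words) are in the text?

Tokens: false, day, head, young, young, young, his, day, because
N = 9

9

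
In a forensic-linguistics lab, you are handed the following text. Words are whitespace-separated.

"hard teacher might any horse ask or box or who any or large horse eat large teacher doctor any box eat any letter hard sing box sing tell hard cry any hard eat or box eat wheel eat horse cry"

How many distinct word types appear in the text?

17

Distinct types: {any, ask, box, cry, doctor, eat, hard, horse, large, letter, might, or, sing, teacher, tell, wheel, who}
V = 17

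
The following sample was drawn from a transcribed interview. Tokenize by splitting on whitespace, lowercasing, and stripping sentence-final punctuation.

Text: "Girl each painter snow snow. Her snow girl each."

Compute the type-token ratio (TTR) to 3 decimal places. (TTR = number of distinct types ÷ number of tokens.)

0.556

N = 9 tokens, V = 5 types.
TTR = V / N = 5 / 9 = 0.556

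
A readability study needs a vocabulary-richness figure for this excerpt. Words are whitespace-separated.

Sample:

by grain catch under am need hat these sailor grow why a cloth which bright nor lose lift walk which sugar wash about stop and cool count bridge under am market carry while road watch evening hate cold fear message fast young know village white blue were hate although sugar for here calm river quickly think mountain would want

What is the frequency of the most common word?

Frequencies: under:2, am:2, which:2, sugar:2, hate:2, by:1, grain:1, catch:1, need:1, hat:1, these:1, sailor:1, grow:1, why:1, a:1, cloth:1, bright:1, nor:1, lose:1, lift:1, … (34 more, each freq 1)
Most common: 'under' with frequency 2.

2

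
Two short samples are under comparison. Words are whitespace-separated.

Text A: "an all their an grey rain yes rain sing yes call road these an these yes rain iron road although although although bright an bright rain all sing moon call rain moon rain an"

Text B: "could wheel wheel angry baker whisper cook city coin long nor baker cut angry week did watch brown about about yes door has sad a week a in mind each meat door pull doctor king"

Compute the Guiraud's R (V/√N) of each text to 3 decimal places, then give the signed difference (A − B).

A: V=14, N=34, R=2.401
B: V=28, N=35, R=4.733
Difference = 2.401 − 4.733 = -2.332

-2.332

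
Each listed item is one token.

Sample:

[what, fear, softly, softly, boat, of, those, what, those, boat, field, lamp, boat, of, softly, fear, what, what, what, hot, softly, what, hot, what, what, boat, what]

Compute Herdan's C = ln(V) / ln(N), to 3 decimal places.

0.667

N = 27, V = 9.
ln(V) = 2.197225, ln(N) = 3.295837
C = 2.197225 / 3.295837 = 0.667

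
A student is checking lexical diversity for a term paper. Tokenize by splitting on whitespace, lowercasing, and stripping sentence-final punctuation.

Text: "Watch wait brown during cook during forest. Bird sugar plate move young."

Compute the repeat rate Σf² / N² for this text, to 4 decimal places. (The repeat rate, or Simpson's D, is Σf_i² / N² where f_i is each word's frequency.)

Frequencies: during:2, watch:1, wait:1, brown:1, cook:1, forest:1, bird:1, sugar:1, plate:1, move:1, young:1
Σf² = 14; N² = 144
Repeat rate = 14 / 144 = 0.0972

0.0972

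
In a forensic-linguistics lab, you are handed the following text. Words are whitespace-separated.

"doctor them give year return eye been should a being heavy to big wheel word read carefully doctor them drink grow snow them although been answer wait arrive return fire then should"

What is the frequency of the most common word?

3

Frequencies: them:3, doctor:2, return:2, been:2, should:2, give:1, year:1, eye:1, a:1, being:1, heavy:1, to:1, big:1, wheel:1, word:1, read:1, carefully:1, drink:1, grow:1, snow:1, … (6 more, each freq 1)
Most common: 'them' with frequency 3.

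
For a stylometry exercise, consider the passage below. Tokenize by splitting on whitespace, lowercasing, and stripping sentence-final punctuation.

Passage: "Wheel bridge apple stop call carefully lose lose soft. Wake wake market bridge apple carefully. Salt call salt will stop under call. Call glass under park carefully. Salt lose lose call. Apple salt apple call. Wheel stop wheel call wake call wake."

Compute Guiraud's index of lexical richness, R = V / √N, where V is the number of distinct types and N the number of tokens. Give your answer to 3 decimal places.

2.315

N = 42, V = 15.
√N = 6.480741
R = 15 / 6.480741 = 2.315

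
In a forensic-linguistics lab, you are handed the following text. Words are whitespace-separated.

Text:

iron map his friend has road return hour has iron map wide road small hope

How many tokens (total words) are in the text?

15

Tokens: iron, map, his, friend, has, road, return, hour, has, iron, map, wide, road, small, hope
N = 15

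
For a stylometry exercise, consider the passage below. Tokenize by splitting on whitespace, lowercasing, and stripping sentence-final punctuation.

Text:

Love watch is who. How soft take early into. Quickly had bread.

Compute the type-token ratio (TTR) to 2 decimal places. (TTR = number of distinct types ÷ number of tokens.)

N = 12 tokens, V = 12 types.
TTR = V / N = 12 / 12 = 1.00

1.00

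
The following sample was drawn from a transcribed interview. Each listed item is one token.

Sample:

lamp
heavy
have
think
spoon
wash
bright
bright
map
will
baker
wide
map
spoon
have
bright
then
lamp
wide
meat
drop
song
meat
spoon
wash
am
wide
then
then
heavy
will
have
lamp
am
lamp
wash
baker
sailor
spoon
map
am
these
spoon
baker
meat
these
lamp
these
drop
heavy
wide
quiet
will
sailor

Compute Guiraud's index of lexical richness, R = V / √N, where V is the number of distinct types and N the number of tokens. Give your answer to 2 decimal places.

N = 54, V = 19.
√N = 7.348469
R = 19 / 7.348469 = 2.59

2.59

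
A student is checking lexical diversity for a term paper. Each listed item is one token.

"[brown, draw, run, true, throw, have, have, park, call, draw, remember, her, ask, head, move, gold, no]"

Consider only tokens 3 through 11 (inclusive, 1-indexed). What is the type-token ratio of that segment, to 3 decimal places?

0.889

Segment tokens 3–11: run, true, throw, have, have, park, call, draw, remember
Segment N = 9, segment V = 8.
TTR = 8 / 9 = 0.889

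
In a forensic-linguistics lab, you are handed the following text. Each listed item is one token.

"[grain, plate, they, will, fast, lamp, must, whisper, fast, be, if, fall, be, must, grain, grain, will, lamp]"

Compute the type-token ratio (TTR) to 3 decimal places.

N = 18 tokens, V = 11 types.
TTR = V / N = 11 / 18 = 0.611

0.611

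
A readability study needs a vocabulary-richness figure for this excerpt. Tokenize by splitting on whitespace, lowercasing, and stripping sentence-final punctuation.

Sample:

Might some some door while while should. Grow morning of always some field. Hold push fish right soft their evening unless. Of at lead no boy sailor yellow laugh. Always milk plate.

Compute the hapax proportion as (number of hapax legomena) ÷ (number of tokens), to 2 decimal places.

0.72

Frequencies: some:3, while:2, of:2, always:2, might:1, door:1, should:1, grow:1, morning:1, field:1, hold:1, push:1, fish:1, right:1, soft:1, their:1, evening:1, unless:1, at:1, lead:1, … (7 more, each freq 1)
Hapax count = 23; token count = 32.
Ratio = 23 / 32 = 0.72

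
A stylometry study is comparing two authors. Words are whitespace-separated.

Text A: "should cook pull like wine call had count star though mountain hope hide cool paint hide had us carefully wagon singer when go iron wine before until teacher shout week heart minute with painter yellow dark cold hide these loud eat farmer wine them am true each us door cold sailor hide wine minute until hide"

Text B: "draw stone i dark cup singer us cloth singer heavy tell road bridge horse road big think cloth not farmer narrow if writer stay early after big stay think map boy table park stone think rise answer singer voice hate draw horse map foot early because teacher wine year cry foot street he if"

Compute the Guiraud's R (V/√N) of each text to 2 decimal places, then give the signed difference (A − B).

A: V=44, N=56, R=5.88
B: V=39, N=54, R=5.31
Difference = 5.88 − 5.31 = 0.57

0.57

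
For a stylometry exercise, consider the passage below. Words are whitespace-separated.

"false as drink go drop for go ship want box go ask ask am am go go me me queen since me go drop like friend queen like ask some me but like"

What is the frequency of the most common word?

Frequencies: go:6, me:4, ask:3, like:3, drop:2, am:2, queen:2, false:1, as:1, drink:1, for:1, ship:1, want:1, box:1, since:1, friend:1, some:1, but:1
Most common: 'go' with frequency 6.

6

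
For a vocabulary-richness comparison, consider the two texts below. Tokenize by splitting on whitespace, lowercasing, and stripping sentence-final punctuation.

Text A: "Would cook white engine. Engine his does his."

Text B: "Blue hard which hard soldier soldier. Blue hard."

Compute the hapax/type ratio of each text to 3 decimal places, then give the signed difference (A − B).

A: hapax=4, V=6, ratio=0.667
B: hapax=1, V=4, ratio=0.250
Difference = 0.667 − 0.250 = 0.417

0.417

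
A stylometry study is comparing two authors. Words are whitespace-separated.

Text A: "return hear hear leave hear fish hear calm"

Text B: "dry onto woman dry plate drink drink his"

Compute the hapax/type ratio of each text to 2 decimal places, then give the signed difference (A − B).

0.13

A: hapax=4, V=5, ratio=0.80
B: hapax=4, V=6, ratio=0.67
Difference = 0.80 − 0.67 = 0.13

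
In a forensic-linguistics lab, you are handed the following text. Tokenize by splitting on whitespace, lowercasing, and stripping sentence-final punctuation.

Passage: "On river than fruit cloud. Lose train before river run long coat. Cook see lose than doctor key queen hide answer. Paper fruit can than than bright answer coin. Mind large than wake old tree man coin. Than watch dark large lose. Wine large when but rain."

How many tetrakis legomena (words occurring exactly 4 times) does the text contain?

0

Frequencies: than:6, lose:3, large:3, river:2, fruit:2, answer:2, coin:2, on:1, cloud:1, train:1, before:1, run:1, long:1, coat:1, cook:1, see:1, doctor:1, key:1, queen:1, hide:1, … (14 more, each freq 1)
Words with frequency 4: (none)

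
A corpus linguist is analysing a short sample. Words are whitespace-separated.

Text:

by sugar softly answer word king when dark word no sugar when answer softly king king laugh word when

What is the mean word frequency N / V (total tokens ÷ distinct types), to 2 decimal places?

1.90

N = 19 tokens, V = 10 types.
Mean frequency = N / V = 19 / 10 = 1.90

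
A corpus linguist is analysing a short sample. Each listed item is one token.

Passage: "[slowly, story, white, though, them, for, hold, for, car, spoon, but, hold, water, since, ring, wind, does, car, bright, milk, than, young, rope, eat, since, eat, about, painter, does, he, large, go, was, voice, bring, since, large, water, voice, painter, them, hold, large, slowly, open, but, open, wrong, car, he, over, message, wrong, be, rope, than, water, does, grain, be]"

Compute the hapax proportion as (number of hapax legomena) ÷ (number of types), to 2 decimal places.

0.46

Frequencies: hold:3, car:3, water:3, since:3, does:3, large:3, slowly:2, them:2, for:2, but:2, than:2, rope:2, eat:2, painter:2, he:2, voice:2, open:2, wrong:2, be:2, story:1, … (15 more, each freq 1)
Hapax count = 16; type count = 35.
Ratio = 16 / 35 = 0.46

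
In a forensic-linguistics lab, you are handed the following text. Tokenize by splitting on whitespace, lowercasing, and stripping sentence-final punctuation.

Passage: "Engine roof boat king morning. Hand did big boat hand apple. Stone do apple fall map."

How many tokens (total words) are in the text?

Tokens: engine, roof, boat, king, morning, hand, did, big, boat, hand, apple, stone, do, apple, fall, map
N = 16

16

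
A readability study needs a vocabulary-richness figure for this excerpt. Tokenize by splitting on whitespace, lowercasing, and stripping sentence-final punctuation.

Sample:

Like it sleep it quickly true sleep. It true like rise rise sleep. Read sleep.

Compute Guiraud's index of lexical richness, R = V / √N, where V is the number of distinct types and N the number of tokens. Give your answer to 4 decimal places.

1.8074

N = 15, V = 7.
√N = 3.872983
R = 7 / 3.872983 = 1.8074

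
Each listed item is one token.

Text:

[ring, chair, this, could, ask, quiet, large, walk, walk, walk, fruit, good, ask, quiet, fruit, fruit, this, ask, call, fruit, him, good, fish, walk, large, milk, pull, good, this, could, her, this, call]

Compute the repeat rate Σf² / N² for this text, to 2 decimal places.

Frequencies: this:4, walk:4, fruit:4, ask:3, good:3, could:2, quiet:2, large:2, call:2, ring:1, chair:1, him:1, fish:1, milk:1, pull:1, her:1
Σf² = 89; N² = 1089
Repeat rate = 89 / 1089 = 0.08

0.08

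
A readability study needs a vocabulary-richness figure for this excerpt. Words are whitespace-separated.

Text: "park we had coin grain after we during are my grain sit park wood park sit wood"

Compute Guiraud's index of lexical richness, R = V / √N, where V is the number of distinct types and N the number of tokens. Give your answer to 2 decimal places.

2.67

N = 17, V = 11.
√N = 4.123106
R = 11 / 4.123106 = 2.67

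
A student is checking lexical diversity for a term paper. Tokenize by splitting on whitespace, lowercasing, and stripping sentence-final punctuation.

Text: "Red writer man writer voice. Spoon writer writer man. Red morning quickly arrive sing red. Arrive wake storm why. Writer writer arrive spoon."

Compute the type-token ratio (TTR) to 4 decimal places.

N = 23 tokens, V = 12 types.
TTR = V / N = 12 / 23 = 0.5217

0.5217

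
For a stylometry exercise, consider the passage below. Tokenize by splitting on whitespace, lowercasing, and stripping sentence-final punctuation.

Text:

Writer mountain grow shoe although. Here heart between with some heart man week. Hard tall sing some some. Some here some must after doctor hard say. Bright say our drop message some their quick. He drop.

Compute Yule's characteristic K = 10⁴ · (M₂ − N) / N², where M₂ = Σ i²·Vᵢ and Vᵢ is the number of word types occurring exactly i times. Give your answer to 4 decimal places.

Frequencies: some:6, here:2, heart:2, hard:2, say:2, drop:2, writer:1, mountain:1, grow:1, shoe:1, although:1, between:1, with:1, man:1, week:1, tall:1, sing:1, must:1, after:1, doctor:1, … (6 more, each freq 1)
N = 36. Frequency spectrum: V_1=20, V_2=5, V_6=1
M₂ = 1²·20 + 2²·5 + 6²·1 = 76
K = 10000 × (76 − 36) / 36² = 308.6420

308.6420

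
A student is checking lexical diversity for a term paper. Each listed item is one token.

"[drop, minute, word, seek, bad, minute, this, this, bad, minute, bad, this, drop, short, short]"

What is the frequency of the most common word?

Frequencies: minute:3, bad:3, this:3, drop:2, short:2, word:1, seek:1
Most common: 'minute' with frequency 3.

3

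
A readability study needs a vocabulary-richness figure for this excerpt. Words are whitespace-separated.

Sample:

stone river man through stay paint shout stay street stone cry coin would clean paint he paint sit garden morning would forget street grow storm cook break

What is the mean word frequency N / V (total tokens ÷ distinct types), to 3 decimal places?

N = 27 tokens, V = 21 types.
Mean frequency = N / V = 27 / 21 = 1.286

1.286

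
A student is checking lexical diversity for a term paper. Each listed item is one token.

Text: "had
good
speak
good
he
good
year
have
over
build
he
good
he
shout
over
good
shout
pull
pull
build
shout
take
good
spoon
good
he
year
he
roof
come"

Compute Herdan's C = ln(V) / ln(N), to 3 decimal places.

N = 30, V = 14.
ln(V) = 2.639057, ln(N) = 3.401197
C = 2.639057 / 3.401197 = 0.776

0.776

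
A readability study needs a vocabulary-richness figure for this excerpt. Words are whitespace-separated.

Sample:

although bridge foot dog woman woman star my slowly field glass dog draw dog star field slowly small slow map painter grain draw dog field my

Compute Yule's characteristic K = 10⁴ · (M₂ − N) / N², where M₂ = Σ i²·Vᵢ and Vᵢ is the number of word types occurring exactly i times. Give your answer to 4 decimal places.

414.2012

Frequencies: dog:4, field:3, woman:2, star:2, my:2, slowly:2, draw:2, although:1, bridge:1, foot:1, glass:1, small:1, slow:1, map:1, painter:1, grain:1
N = 26. Frequency spectrum: V_1=9, V_2=5, V_3=1, V_4=1
M₂ = 1²·9 + 2²·5 + 3²·1 + 4²·1 = 54
K = 10000 × (54 − 26) / 26² = 414.2012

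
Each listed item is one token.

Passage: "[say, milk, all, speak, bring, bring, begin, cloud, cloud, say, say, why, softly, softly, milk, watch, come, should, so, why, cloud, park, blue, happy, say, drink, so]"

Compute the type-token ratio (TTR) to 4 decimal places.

N = 27 tokens, V = 17 types.
TTR = V / N = 17 / 27 = 0.6296

0.6296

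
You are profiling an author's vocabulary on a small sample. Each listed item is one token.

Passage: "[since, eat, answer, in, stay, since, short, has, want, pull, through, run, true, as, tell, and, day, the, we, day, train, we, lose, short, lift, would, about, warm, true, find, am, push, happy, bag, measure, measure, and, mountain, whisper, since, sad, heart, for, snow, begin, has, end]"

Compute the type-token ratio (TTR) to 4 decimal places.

0.8085

N = 47 tokens, V = 38 types.
TTR = V / N = 38 / 47 = 0.8085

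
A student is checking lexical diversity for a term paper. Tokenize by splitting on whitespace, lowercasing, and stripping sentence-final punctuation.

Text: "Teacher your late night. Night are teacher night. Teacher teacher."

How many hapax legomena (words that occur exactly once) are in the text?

3

Frequencies: teacher:4, night:3, your:1, late:1, are:1
Hapax (freq=1): are, late, your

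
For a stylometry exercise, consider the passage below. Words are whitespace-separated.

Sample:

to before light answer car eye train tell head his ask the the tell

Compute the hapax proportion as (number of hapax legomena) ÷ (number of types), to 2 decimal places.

Frequencies: tell:2, the:2, to:1, before:1, light:1, answer:1, car:1, eye:1, train:1, head:1, his:1, ask:1
Hapax count = 10; type count = 12.
Ratio = 10 / 12 = 0.83

0.83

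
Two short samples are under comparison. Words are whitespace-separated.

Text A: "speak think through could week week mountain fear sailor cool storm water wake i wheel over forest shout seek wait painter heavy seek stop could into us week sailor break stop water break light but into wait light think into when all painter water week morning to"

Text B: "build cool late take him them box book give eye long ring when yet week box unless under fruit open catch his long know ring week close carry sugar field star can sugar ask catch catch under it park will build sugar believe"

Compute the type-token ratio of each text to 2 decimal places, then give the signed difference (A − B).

TTR(A) = 31/47 = 0.66
TTR(B) = 33/43 = 0.77
Difference = 0.66 − 0.77 = -0.11

-0.11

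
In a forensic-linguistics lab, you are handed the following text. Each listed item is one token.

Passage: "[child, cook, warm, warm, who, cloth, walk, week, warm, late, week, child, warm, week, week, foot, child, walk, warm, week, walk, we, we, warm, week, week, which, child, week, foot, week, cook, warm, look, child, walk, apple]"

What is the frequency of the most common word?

9

Frequencies: week:9, warm:7, child:5, walk:4, cook:2, foot:2, we:2, who:1, cloth:1, late:1, which:1, look:1, apple:1
Most common: 'week' with frequency 9.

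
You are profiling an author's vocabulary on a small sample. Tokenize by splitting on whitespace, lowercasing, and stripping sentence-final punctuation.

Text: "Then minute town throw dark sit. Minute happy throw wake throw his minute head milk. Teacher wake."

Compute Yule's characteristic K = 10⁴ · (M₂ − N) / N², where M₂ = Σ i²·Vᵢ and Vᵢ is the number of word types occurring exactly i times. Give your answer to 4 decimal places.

484.4291

Frequencies: minute:3, throw:3, wake:2, then:1, town:1, dark:1, sit:1, happy:1, his:1, head:1, milk:1, teacher:1
N = 17. Frequency spectrum: V_1=9, V_2=1, V_3=2
M₂ = 1²·9 + 2²·1 + 3²·2 = 31
K = 10000 × (31 − 17) / 17² = 484.4291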